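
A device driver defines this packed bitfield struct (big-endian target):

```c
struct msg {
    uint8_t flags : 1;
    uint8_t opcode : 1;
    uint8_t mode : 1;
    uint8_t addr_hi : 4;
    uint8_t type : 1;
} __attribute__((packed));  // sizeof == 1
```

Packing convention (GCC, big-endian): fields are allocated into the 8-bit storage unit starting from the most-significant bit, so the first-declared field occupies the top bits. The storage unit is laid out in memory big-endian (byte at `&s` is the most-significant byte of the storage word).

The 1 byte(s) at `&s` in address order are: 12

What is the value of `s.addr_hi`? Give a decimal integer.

9

[0]=0x12 (big-endian) → word 0x12
flags [7+:1] = (word>>7) & 0x1 = 0
opcode [6+:1] = (word>>6) & 0x1 = 0
mode [5+:1] = (word>>5) & 0x1 = 0
addr_hi [1+:4] = (word>>1) & 0xf = 9  ←
type [0+:1] = (word>>0) & 0x1 = 0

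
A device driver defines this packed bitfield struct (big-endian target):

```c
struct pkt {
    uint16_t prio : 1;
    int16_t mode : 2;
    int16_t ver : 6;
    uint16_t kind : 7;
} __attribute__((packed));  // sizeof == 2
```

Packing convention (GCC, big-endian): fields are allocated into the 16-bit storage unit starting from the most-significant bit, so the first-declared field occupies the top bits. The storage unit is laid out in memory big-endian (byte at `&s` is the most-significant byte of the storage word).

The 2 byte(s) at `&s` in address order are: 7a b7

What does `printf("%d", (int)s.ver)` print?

-11

[0]=0x7a [1]=0xb7 (big-endian) → word 0x7ab7
prio [15+:1] = (word>>15) & 0x1 = 0
mode [13+:2] = (word>>13) & 0x3 = 3
ver [7+:6] = (word>>7) & 0x3f = 53  ←
kind [0+:7] = (word>>0) & 0x7f = 55
ver signed 6b, MSB=1: 53 - 64 = -11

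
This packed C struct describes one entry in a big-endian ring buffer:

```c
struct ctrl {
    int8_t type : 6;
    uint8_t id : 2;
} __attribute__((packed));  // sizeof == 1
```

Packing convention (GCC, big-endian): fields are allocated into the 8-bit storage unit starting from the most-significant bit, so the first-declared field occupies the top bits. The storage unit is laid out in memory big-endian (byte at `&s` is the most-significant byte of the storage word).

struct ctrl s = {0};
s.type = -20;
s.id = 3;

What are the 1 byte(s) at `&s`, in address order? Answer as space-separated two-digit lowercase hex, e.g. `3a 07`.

[2+:6] type=-20 & 0x3f = 0x2c; word=0xb0
[0+:2] id=3 & 0x3 = 0x3; word=0xb3
word = 0xb3 → big-endian bytes:
  [0]=0xb3

b3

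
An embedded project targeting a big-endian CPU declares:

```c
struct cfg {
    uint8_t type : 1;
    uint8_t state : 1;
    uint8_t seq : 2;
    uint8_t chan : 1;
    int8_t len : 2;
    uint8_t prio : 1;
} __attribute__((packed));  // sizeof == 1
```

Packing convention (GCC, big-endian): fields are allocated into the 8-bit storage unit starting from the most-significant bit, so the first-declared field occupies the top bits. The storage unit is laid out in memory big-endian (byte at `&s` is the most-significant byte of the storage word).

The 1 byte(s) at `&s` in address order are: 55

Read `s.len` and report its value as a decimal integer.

[0]=0x55 (big-endian) → word 0x55
type:1 @ bit 7 → (0x55>>7)&0x1 = 0x0
state:1 @ bit 6 → (0x55>>6)&0x1 = 0x1
seq:2 @ bit 4 → (0x55>>4)&0x3 = 0x1
chan:1 @ bit 3 → (0x55>>3)&0x1 = 0x0
len:2 @ bit 1 → (0x55>>1)&0x3 = 0x2  ←
prio:1 @ bit 0 → (0x55>>0)&0x1 = 0x1
len signed 2b, MSB=1: 2 - 4 = -2

-2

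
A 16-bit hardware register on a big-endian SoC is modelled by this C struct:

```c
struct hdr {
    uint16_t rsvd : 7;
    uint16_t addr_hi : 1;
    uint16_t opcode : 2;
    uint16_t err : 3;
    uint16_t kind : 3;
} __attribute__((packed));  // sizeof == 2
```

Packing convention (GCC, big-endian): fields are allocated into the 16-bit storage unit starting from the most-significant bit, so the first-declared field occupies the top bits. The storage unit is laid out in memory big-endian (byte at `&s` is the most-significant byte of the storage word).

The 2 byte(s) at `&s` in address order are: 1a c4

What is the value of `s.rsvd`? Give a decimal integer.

13

[0]=0x1a [1]=0xc4 (big-endian) → word 0x1ac4
rsvd:7 @ bit 9 → (0x1ac4>>9)&0x7f = 0xd  ←
addr_hi:1 @ bit 8 → (0x1ac4>>8)&0x1 = 0x0
opcode:2 @ bit 6 → (0x1ac4>>6)&0x3 = 0x3
err:3 @ bit 3 → (0x1ac4>>3)&0x7 = 0x0
kind:3 @ bit 0 → (0x1ac4>>0)&0x7 = 0x4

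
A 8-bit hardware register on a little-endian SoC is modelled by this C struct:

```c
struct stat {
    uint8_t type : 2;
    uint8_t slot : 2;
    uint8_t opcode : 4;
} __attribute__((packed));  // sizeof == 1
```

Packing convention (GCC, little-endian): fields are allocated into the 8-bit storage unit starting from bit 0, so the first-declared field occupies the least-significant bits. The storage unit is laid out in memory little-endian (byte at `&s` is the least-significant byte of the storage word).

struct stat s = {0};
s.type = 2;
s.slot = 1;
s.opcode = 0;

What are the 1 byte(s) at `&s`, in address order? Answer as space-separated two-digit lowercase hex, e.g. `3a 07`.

06

type (2b) val=2 bits=0x2 at bit 0: 0x02
slot (2b) val=1 bits=0x1 at bit 2: 0x06
opcode (4b) val=0 bits=0x0 at bit 4: 0x06
word = 0x06 → little-endian bytes:
  [0]=0x06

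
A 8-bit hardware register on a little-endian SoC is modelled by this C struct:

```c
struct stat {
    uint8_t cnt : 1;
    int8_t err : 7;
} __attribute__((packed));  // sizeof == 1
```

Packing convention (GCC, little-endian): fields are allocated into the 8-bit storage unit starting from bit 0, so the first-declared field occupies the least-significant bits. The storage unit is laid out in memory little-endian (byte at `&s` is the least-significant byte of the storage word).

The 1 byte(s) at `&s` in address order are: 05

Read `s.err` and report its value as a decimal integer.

[0]=0x05 (little-endian) → word 0x05
cnt:1 @ bit 0 → (0x05>>0)&0x1 = 0x1
err:7 @ bit 1 → (0x05>>1)&0x7f = 0x2  ←
err signed 7b, MSB=0: value = 2

2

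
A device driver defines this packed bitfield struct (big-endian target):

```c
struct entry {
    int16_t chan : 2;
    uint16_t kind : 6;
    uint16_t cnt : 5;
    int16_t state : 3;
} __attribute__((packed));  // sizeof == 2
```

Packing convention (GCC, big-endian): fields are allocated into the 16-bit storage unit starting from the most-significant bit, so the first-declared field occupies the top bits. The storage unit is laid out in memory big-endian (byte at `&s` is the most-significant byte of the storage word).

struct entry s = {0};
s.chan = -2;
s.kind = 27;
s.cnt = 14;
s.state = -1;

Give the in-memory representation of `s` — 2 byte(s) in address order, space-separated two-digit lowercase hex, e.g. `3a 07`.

chan:2 = -2 → 0x2 << 14 → word 0x8000
kind:6 = 27 → 0x1b << 8 → word 0x9b00
cnt:5 = 14 → 0xe << 3 → word 0x9b70
state:3 = -1 → 0x7 << 0 → word 0x9b77
word = 0x9b77 → big-endian bytes:
  [0]=0x9b  [1]=0x77

9b 77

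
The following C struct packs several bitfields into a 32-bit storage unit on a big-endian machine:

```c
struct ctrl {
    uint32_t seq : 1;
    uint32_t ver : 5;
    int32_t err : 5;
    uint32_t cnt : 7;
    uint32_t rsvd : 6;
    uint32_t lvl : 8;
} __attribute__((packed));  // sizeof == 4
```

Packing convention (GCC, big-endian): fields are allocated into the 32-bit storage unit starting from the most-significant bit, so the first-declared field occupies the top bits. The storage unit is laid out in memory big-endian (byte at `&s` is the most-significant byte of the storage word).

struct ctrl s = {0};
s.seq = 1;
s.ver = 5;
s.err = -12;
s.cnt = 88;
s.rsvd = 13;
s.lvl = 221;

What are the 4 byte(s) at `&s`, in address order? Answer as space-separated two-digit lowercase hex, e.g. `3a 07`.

[31+:1] seq=1 & 0x1 = 0x1; word=0x80000000
[26+:5] ver=5 & 0x1f = 0x5; word=0x94000000
[21+:5] err=-12 & 0x1f = 0x14; word=0x96800000
[14+:7] cnt=88 & 0x7f = 0x58; word=0x96960000
[8+:6] rsvd=13 & 0x3f = 0xd; word=0x96960d00
[0+:8] lvl=221 & 0xff = 0xdd; word=0x96960ddd
word = 0x96960ddd → big-endian bytes:
  [0]=0x96  [1]=0x96  [2]=0x0d  [3]=0xdd

96 96 0d dd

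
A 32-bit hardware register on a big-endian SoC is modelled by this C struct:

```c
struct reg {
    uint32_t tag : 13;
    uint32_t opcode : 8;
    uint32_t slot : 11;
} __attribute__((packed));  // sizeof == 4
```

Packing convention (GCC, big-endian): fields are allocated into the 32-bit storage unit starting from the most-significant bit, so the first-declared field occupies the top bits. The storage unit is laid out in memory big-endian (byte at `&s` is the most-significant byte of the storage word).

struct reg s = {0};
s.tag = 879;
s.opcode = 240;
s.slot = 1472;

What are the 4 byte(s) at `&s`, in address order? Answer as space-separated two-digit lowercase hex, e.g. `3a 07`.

tag:13 = 879 → 0x36f << 19 → word 0x1b780000
opcode:8 = 240 → 0xf0 << 11 → word 0x1b7f8000
slot:11 = 1472 → 0x5c0 << 0 → word 0x1b7f85c0
word = 0x1b7f85c0 → big-endian bytes:
  [0]=0x1b  [1]=0x7f  [2]=0x85  [3]=0xc0

1b 7f 85 c0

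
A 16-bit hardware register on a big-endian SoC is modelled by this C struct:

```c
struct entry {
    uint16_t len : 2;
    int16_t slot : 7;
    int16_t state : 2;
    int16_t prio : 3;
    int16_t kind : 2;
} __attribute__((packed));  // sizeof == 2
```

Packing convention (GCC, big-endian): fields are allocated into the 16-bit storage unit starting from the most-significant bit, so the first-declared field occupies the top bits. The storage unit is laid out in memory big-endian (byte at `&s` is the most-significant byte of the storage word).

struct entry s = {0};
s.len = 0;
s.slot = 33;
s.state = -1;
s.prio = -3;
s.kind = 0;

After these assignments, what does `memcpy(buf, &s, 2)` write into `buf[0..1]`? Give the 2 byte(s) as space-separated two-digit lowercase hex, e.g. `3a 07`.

10 f4

len:2 = 0 → 0x0 << 14 → word 0x0000
slot:7 = 33 → 0x21 << 7 → word 0x1080
state:2 = -1 → 0x3 << 5 → word 0x10e0
prio:3 = -3 → 0x5 << 2 → word 0x10f4
kind:2 = 0 → 0x0 << 0 → word 0x10f4
word = 0x10f4 → big-endian bytes:
  [0]=0x10  [1]=0xf4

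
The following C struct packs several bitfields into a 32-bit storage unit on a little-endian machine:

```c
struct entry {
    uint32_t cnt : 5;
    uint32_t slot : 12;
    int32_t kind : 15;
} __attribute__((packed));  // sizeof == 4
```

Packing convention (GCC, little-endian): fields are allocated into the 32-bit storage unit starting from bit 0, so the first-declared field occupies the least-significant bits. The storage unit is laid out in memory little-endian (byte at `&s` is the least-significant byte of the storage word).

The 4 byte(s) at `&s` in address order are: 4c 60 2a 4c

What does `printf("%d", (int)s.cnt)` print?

12

[0]=0x4c [1]=0x60 [2]=0x2a [3]=0x4c (little-endian) → word 0x4c2a604c
cnt [0+:5] = (word>>0) & 0x1f = 12  ←
slot [5+:12] = (word>>5) & 0xfff = 770
kind [17+:15] = (word>>17) & 0x7fff = 9749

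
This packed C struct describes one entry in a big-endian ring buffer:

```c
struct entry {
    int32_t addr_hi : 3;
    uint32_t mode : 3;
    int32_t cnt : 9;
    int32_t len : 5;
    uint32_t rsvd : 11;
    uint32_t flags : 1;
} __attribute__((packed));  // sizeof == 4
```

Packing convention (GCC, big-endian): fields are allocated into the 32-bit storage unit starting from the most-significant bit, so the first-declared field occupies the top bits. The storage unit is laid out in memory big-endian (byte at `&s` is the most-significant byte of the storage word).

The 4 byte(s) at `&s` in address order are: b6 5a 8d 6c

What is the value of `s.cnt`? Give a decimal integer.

-211

[0]=0xb6 [1]=0x5a [2]=0x8d [3]=0x6c (big-endian) → word 0xb65a8d6c
addr_hi:3 @ bit 29 → (0xb65a8d6c>>29)&0x7 = 0x5
mode:3 @ bit 26 → (0xb65a8d6c>>26)&0x7 = 0x5
cnt:9 @ bit 17 → (0xb65a8d6c>>17)&0x1ff = 0x12d  ←
len:5 @ bit 12 → (0xb65a8d6c>>12)&0x1f = 0x8
rsvd:11 @ bit 1 → (0xb65a8d6c>>1)&0x7ff = 0x6b6
flags:1 @ bit 0 → (0xb65a8d6c>>0)&0x1 = 0x0
cnt signed 9b, MSB=1: 301 - 512 = -211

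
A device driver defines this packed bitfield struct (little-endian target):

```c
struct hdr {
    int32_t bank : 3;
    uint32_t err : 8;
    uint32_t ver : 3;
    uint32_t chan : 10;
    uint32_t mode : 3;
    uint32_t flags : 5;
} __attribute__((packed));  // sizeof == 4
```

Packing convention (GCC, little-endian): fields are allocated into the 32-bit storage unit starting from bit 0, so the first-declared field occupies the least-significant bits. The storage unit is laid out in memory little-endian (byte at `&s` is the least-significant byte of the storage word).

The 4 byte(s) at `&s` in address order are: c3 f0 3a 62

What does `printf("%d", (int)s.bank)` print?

3

[0]=0xc3 [1]=0xf0 [2]=0x3a [3]=0x62 (little-endian) → word 0x623af0c3
bank [0+:3] = (word>>0) & 0x7 = 3  ←
err [3+:8] = (word>>3) & 0xff = 24
ver [11+:3] = (word>>11) & 0x7 = 6
chan [14+:10] = (word>>14) & 0x3ff = 235
mode [24+:3] = (word>>24) & 0x7 = 2
flags [27+:5] = (word>>27) & 0x1f = 12
bank signed 3b, MSB=0: value = 3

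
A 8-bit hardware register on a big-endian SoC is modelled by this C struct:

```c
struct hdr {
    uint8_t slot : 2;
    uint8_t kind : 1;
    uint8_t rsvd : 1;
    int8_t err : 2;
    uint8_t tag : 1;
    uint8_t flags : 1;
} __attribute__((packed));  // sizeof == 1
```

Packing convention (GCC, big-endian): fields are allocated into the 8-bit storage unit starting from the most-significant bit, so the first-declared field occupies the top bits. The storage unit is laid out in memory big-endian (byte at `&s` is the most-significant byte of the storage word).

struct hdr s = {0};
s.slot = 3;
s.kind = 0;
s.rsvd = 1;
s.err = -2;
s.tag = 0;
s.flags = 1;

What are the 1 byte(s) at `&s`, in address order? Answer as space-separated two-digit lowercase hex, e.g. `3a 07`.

d9

[6+:2] slot=3 & 0x3 = 0x3; word=0xc0
[5+:1] kind=0 & 0x1 = 0x0; word=0xc0
[4+:1] rsvd=1 & 0x1 = 0x1; word=0xd0
[2+:2] err=-2 & 0x3 = 0x2; word=0xd8
[1+:1] tag=0 & 0x1 = 0x0; word=0xd8
[0+:1] flags=1 & 0x1 = 0x1; word=0xd9
word = 0xd9 → big-endian bytes:
  [0]=0xd9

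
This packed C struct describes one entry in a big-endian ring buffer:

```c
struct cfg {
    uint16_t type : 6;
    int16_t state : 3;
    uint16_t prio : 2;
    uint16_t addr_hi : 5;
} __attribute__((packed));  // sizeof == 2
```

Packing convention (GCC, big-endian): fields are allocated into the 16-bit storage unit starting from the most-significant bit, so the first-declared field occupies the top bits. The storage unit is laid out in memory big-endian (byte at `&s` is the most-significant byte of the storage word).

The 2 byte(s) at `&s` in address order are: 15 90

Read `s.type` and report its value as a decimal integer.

5

[0]=0x15 [1]=0x90 (big-endian) → word 0x1590
type [10+:6] = (word>>10) & 0x3f = 5  ←
state [7+:3] = (word>>7) & 0x7 = 3
prio [5+:2] = (word>>5) & 0x3 = 0
addr_hi [0+:5] = (word>>0) & 0x1f = 16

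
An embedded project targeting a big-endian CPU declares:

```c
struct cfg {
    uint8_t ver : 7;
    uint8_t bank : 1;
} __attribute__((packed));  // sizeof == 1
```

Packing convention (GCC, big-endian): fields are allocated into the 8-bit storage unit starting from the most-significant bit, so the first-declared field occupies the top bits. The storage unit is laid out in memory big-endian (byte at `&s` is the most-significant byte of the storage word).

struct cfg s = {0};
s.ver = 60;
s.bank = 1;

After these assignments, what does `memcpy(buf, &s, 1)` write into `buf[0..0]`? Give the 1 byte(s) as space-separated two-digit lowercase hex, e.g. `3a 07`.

79

ver:7 = 60 → 0x3c << 1 → word 0x78
bank:1 = 1 → 0x1 << 0 → word 0x79
word = 0x79 → big-endian bytes:
  [0]=0x79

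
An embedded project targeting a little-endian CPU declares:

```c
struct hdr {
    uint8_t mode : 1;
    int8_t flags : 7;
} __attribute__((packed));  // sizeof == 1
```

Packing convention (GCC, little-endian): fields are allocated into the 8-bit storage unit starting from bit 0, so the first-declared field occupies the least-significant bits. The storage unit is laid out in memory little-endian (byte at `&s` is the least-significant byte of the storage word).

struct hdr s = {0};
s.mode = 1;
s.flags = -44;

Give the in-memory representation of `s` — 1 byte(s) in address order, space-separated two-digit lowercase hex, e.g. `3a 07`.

mode:1 = 1 → 0x1 << 0 → word 0x01
flags:7 = -44 → 0x54 << 1 → word 0xa9
word = 0xa9 → little-endian bytes:
  [0]=0xa9

a9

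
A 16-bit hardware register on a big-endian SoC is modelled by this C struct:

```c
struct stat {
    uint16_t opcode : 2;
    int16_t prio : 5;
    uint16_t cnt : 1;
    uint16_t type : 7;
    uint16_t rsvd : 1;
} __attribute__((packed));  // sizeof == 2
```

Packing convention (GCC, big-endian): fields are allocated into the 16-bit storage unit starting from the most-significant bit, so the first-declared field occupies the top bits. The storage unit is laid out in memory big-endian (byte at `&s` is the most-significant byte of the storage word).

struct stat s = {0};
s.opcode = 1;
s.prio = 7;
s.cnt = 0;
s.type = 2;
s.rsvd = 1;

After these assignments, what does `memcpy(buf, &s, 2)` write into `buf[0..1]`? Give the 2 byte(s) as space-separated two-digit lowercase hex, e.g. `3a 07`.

opcode (2b) val=1 bits=0x1 at bit 14: 0x4000
prio (5b) val=7 bits=0x7 at bit 9: 0x4e00
cnt (1b) val=0 bits=0x0 at bit 8: 0x4e00
type (7b) val=2 bits=0x2 at bit 1: 0x4e04
rsvd (1b) val=1 bits=0x1 at bit 0: 0x4e05
word = 0x4e05 → big-endian bytes:
  [0]=0x4e  [1]=0x05

4e 05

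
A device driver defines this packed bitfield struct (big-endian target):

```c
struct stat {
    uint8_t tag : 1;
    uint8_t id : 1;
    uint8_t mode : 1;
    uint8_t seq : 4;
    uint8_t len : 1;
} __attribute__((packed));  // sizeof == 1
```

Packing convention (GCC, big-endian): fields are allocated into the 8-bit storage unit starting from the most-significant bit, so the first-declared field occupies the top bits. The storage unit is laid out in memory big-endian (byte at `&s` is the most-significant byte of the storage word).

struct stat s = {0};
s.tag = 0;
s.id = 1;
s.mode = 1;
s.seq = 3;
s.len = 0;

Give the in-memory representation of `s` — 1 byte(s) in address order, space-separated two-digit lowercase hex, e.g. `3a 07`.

tag:1 = 0 → 0x0 << 7 → word 0x00
id:1 = 1 → 0x1 << 6 → word 0x40
mode:1 = 1 → 0x1 << 5 → word 0x60
seq:4 = 3 → 0x3 << 1 → word 0x66
len:1 = 0 → 0x0 << 0 → word 0x66
word = 0x66 → big-endian bytes:
  [0]=0x66

66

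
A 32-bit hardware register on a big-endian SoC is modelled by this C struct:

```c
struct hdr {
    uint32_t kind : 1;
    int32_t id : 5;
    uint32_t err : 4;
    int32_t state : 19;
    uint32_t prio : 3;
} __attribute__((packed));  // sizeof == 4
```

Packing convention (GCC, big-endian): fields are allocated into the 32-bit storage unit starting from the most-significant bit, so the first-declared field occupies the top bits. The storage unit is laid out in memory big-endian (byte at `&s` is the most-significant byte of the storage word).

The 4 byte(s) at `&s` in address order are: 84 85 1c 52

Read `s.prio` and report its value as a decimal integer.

2

[0]=0x84 [1]=0x85 [2]=0x1c [3]=0x52 (big-endian) → word 0x84851c52
kind:1 @ bit 31 → (0x84851c52>>31)&0x1 = 0x1
id:5 @ bit 26 → (0x84851c52>>26)&0x1f = 0x1
err:4 @ bit 22 → (0x84851c52>>22)&0xf = 0x2
state:19 @ bit 3 → (0x84851c52>>3)&0x7ffff = 0xa38a
prio:3 @ bit 0 → (0x84851c52>>0)&0x7 = 0x2  ←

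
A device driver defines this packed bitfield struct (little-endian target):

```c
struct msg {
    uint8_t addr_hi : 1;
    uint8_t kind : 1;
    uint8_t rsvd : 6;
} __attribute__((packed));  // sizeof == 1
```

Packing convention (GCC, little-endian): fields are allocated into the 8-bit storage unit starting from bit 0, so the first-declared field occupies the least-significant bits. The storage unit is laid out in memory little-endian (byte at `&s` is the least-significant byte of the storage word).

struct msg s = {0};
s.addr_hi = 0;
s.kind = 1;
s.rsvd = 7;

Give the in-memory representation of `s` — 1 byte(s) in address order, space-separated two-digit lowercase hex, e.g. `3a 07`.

[0+:1] addr_hi=0 & 0x1 = 0x0; word=0x00
[1+:1] kind=1 & 0x1 = 0x1; word=0x02
[2+:6] rsvd=7 & 0x3f = 0x7; word=0x1e
word = 0x1e → little-endian bytes:
  [0]=0x1e

1e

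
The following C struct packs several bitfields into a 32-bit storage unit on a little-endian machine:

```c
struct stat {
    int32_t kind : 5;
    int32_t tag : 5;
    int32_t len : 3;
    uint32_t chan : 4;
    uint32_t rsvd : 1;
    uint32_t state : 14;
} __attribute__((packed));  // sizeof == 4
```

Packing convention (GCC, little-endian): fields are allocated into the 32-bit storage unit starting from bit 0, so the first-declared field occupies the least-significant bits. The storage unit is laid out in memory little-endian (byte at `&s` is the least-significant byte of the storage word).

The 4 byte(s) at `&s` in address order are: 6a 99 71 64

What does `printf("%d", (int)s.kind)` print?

10

[0]=0x6a [1]=0x99 [2]=0x71 [3]=0x64 (little-endian) → word 0x6471996a
kind:5 @ bit 0 → (0x6471996a>>0)&0x1f = 0xa  ←
tag:5 @ bit 5 → (0x6471996a>>5)&0x1f = 0xb
len:3 @ bit 10 → (0x6471996a>>10)&0x7 = 0x6
chan:4 @ bit 13 → (0x6471996a>>13)&0xf = 0xc
rsvd:1 @ bit 17 → (0x6471996a>>17)&0x1 = 0x0
state:14 @ bit 18 → (0x6471996a>>18)&0x3fff = 0x191c
kind signed 5b, MSB=0: value = 10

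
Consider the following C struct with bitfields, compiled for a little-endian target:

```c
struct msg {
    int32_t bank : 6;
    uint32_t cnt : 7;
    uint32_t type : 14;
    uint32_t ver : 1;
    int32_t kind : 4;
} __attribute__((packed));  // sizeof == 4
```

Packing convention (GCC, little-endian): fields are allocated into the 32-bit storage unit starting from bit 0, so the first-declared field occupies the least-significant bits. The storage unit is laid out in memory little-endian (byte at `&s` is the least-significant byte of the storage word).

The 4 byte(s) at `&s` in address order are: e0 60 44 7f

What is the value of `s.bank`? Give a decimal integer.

[0]=0xe0 [1]=0x60 [2]=0x44 [3]=0x7f (little-endian) → word 0x7f4460e0
bank:6 @ bit 0 → (0x7f4460e0>>0)&0x3f = 0x20  ←
cnt:7 @ bit 6 → (0x7f4460e0>>6)&0x7f = 0x3
type:14 @ bit 13 → (0x7f4460e0>>13)&0x3fff = 0x3a23
ver:1 @ bit 27 → (0x7f4460e0>>27)&0x1 = 0x1
kind:4 @ bit 28 → (0x7f4460e0>>28)&0xf = 0x7
bank signed 6b, MSB=1: 32 - 64 = -32

-32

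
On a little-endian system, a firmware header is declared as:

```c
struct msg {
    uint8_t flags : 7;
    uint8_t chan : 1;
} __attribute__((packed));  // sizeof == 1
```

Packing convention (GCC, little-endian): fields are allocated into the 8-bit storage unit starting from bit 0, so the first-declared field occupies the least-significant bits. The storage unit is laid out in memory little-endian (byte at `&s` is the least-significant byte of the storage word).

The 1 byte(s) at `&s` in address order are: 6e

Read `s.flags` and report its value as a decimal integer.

110

[0]=0x6e (little-endian) → word 0x6e
flags [0+:7] = (word>>0) & 0x7f = 110  ←
chan [7+:1] = (word>>7) & 0x1 = 0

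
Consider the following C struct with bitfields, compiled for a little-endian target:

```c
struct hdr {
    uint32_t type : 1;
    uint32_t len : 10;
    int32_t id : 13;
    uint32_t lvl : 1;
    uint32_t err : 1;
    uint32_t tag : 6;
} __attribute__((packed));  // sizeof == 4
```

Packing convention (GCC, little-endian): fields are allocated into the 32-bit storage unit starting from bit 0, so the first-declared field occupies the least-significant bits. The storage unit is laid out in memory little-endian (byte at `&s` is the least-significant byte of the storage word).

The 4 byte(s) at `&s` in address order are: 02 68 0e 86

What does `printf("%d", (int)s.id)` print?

[0]=0x02 [1]=0x68 [2]=0x0e [3]=0x86 (little-endian) → word 0x860e6802
type:1 @ bit 0 → (0x860e6802>>0)&0x1 = 0x0
len:10 @ bit 1 → (0x860e6802>>1)&0x3ff = 0x1
id:13 @ bit 11 → (0x860e6802>>11)&0x1fff = 0x1cd  ←
lvl:1 @ bit 24 → (0x860e6802>>24)&0x1 = 0x0
err:1 @ bit 25 → (0x860e6802>>25)&0x1 = 0x1
tag:6 @ bit 26 → (0x860e6802>>26)&0x3f = 0x21
id signed 13b, MSB=0: value = 461

461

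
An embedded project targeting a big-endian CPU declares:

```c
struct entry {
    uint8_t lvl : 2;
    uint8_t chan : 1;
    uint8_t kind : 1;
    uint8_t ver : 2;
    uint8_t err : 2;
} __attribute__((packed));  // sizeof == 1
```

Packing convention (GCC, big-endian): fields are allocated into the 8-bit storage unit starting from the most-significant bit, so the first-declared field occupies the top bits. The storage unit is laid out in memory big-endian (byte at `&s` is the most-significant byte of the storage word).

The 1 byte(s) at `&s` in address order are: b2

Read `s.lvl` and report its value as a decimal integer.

2

[0]=0xb2 (big-endian) → word 0xb2
lvl:2 @ bit 6 → (0xb2>>6)&0x3 = 0x2  ←
chan:1 @ bit 5 → (0xb2>>5)&0x1 = 0x1
kind:1 @ bit 4 → (0xb2>>4)&0x1 = 0x1
ver:2 @ bit 2 → (0xb2>>2)&0x3 = 0x0
err:2 @ bit 0 → (0xb2>>0)&0x3 = 0x2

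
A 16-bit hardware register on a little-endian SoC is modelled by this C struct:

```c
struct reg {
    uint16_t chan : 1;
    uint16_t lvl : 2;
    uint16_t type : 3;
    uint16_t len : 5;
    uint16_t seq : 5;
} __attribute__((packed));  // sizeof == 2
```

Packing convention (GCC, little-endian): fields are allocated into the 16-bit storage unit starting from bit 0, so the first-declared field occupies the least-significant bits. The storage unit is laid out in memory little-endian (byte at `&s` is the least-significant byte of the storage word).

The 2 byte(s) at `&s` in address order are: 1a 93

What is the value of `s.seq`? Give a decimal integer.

[0]=0x1a [1]=0x93 (little-endian) → word 0x931a
chan:1 @ bit 0 → (0x931a>>0)&0x1 = 0x0
lvl:2 @ bit 1 → (0x931a>>1)&0x3 = 0x1
type:3 @ bit 3 → (0x931a>>3)&0x7 = 0x3
len:5 @ bit 6 → (0x931a>>6)&0x1f = 0xc
seq:5 @ bit 11 → (0x931a>>11)&0x1f = 0x12  ←

18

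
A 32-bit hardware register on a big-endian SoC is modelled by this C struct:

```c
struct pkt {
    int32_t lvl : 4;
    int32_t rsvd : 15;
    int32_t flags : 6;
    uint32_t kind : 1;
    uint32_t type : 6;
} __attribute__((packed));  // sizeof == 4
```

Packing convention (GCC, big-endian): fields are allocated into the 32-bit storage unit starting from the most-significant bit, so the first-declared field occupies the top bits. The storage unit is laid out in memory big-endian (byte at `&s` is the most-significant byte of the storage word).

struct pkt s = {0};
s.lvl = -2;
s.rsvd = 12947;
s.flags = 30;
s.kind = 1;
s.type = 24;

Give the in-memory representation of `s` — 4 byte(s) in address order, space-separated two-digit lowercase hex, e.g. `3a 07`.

lvl:4 = -2 → 0xe << 28 → word 0xe0000000
rsvd:15 = 12947 → 0x3293 << 13 → word 0xe6526000
flags:6 = 30 → 0x1e << 7 → word 0xe6526f00
kind:1 = 1 → 0x1 << 6 → word 0xe6526f40
type:6 = 24 → 0x18 << 0 → word 0xe6526f58
word = 0xe6526f58 → big-endian bytes:
  [0]=0xe6  [1]=0x52  [2]=0x6f  [3]=0x58

e6 52 6f 58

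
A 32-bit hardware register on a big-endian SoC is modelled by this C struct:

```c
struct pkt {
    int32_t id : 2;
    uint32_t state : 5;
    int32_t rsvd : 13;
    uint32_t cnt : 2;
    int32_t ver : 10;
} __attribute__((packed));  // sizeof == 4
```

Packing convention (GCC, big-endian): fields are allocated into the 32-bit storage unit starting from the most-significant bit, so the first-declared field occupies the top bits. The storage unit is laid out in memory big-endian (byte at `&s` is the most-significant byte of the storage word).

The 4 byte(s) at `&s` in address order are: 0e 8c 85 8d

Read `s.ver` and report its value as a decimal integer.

[0]=0x0e [1]=0x8c [2]=0x85 [3]=0x8d (big-endian) → word 0x0e8c858d
id:2 @ bit 30 → (0x0e8c858d>>30)&0x3 = 0x0
state:5 @ bit 25 → (0x0e8c858d>>25)&0x1f = 0x7
rsvd:13 @ bit 12 → (0x0e8c858d>>12)&0x1fff = 0x8c8
cnt:2 @ bit 10 → (0x0e8c858d>>10)&0x3 = 0x1
ver:10 @ bit 0 → (0x0e8c858d>>0)&0x3ff = 0x18d  ←
ver signed 10b, MSB=0: value = 397

397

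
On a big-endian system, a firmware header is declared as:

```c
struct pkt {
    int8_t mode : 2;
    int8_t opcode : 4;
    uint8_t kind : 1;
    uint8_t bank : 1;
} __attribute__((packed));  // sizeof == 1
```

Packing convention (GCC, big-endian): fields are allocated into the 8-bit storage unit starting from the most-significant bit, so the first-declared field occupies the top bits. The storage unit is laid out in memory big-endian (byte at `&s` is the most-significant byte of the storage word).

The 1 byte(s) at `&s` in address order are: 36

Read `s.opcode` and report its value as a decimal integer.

[0]=0x36 (big-endian) → word 0x36
mode:2 @ bit 6 → (0x36>>6)&0x3 = 0x0
opcode:4 @ bit 2 → (0x36>>2)&0xf = 0xd  ←
kind:1 @ bit 1 → (0x36>>1)&0x1 = 0x1
bank:1 @ bit 0 → (0x36>>0)&0x1 = 0x0
opcode signed 4b, MSB=1: 13 - 16 = -3

-3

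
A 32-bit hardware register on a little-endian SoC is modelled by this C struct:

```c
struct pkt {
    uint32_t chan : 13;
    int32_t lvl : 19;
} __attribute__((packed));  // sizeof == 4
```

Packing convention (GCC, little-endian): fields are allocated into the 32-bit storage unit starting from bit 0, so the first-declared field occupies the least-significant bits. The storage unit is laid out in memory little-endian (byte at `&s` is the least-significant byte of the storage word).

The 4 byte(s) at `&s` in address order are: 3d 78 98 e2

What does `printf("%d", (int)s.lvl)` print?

[0]=0x3d [1]=0x78 [2]=0x98 [3]=0xe2 (little-endian) → word 0xe298783d
chan:13 @ bit 0 → (0xe298783d>>0)&0x1fff = 0x183d
lvl:19 @ bit 13 → (0xe298783d>>13)&0x7ffff = 0x714c3  ←
lvl signed 19b, MSB=1: 464067 - 524288 = -60221

-60221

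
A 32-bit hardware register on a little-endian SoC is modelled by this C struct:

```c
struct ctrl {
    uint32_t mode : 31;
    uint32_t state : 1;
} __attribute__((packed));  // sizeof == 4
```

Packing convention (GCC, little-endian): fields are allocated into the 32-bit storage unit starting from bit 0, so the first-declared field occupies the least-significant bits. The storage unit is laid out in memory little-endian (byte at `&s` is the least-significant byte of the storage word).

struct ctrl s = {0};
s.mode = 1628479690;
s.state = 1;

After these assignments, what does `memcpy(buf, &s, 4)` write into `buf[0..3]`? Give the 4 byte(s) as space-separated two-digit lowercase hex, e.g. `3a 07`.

ca a0 10 e1

mode (31b) val=1628479690 bits=0x6110a0ca at bit 0: 0x6110a0ca
state (1b) val=1 bits=0x1 at bit 31: 0xe110a0ca
word = 0xe110a0ca → little-endian bytes:
  [0]=0xca  [1]=0xa0  [2]=0x10  [3]=0xe1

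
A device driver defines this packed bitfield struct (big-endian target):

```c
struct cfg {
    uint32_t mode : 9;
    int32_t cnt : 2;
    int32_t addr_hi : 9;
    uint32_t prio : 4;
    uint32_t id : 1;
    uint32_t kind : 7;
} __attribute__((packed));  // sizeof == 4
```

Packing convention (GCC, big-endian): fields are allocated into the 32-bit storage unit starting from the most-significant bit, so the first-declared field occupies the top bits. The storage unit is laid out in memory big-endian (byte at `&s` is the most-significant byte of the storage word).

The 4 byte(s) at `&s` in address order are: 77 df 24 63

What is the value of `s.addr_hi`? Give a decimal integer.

[0]=0x77 [1]=0xdf [2]=0x24 [3]=0x63 (big-endian) → word 0x77df2463
mode:9 @ bit 23 → (0x77df2463>>23)&0x1ff = 0xef
cnt:2 @ bit 21 → (0x77df2463>>21)&0x3 = 0x2
addr_hi:9 @ bit 12 → (0x77df2463>>12)&0x1ff = 0x1f2  ←
prio:4 @ bit 8 → (0x77df2463>>8)&0xf = 0x4
id:1 @ bit 7 → (0x77df2463>>7)&0x1 = 0x0
kind:7 @ bit 0 → (0x77df2463>>0)&0x7f = 0x63
addr_hi signed 9b, MSB=1: 498 - 512 = -14

-14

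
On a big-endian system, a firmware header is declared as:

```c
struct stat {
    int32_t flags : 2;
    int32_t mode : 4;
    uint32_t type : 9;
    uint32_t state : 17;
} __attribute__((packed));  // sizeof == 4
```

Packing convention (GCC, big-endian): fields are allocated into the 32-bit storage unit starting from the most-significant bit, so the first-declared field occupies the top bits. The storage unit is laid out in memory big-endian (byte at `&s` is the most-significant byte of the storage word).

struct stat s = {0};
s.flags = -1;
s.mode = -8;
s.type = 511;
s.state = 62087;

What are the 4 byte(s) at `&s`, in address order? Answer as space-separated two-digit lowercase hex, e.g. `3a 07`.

e3 fe f2 87

[30+:2] flags=-1 & 0x3 = 0x3; word=0xc0000000
[26+:4] mode=-8 & 0xf = 0x8; word=0xe0000000
[17+:9] type=511 & 0x1ff = 0x1ff; word=0xe3fe0000
[0+:17] state=62087 & 0x1ffff = 0xf287; word=0xe3fef287
word = 0xe3fef287 → big-endian bytes:
  [0]=0xe3  [1]=0xfe  [2]=0xf2  [3]=0x87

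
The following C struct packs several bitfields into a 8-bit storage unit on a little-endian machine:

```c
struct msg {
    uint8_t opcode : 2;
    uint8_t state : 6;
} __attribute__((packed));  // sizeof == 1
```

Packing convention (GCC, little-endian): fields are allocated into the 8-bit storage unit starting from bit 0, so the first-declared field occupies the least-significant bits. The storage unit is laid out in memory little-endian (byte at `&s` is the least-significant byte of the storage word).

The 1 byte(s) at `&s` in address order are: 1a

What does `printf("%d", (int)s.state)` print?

6

[0]=0x1a (little-endian) → word 0x1a
opcode [0+:2] = (word>>0) & 0x3 = 2
state [2+:6] = (word>>2) & 0x3f = 6  ←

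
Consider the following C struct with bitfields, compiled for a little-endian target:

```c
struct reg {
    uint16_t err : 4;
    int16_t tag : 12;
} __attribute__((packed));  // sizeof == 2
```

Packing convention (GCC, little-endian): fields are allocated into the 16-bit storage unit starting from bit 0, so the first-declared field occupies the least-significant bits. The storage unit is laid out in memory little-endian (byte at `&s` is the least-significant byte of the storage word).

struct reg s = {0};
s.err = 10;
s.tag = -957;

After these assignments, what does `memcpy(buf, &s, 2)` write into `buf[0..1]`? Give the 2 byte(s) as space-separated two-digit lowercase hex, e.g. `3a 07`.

3a c4

err:4 = 10 → 0xa << 0 → word 0x000a
tag:12 = -957 → 0xc43 << 4 → word 0xc43a
word = 0xc43a → little-endian bytes:
  [0]=0x3a  [1]=0xc4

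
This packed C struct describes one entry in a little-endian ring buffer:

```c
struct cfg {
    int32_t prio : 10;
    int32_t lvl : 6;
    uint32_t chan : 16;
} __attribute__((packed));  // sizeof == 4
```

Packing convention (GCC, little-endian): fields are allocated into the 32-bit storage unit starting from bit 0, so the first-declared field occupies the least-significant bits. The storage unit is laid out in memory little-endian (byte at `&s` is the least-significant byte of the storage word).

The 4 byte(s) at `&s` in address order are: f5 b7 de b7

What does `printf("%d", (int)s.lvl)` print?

-19

[0]=0xf5 [1]=0xb7 [2]=0xde [3]=0xb7 (little-endian) → word 0xb7deb7f5
prio:10 @ bit 0 → (0xb7deb7f5>>0)&0x3ff = 0x3f5
lvl:6 @ bit 10 → (0xb7deb7f5>>10)&0x3f = 0x2d  ←
chan:16 @ bit 16 → (0xb7deb7f5>>16)&0xffff = 0xb7de
lvl signed 6b, MSB=1: 45 - 64 = -19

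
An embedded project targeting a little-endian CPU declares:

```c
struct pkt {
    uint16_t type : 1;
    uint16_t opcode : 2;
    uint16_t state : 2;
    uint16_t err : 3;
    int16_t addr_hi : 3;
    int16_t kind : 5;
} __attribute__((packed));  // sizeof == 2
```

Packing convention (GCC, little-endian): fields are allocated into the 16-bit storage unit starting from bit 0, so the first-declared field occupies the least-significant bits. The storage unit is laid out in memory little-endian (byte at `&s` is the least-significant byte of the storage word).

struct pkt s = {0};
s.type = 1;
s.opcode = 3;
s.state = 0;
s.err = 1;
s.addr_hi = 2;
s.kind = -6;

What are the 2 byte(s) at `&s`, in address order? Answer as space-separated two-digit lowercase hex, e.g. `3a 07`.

27 d2

[0+:1] type=1 & 0x1 = 0x1; word=0x0001
[1+:2] opcode=3 & 0x3 = 0x3; word=0x0007
[3+:2] state=0 & 0x3 = 0x0; word=0x0007
[5+:3] err=1 & 0x7 = 0x1; word=0x0027
[8+:3] addr_hi=2 & 0x7 = 0x2; word=0x0227
[11+:5] kind=-6 & 0x1f = 0x1a; word=0xd227
word = 0xd227 → little-endian bytes:
  [0]=0x27  [1]=0xd2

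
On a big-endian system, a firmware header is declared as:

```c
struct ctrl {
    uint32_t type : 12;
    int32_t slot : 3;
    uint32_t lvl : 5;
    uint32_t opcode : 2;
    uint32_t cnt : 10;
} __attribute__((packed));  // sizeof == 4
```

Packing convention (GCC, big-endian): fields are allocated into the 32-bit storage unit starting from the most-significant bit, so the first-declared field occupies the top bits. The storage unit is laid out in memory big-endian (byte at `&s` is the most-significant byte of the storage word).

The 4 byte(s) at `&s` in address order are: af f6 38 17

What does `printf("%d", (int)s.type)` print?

2815

[0]=0xaf [1]=0xf6 [2]=0x38 [3]=0x17 (big-endian) → word 0xaff63817
type [20+:12] = (word>>20) & 0xfff = 2815  ←
slot [17+:3] = (word>>17) & 0x7 = 3
lvl [12+:5] = (word>>12) & 0x1f = 3
opcode [10+:2] = (word>>10) & 0x3 = 2
cnt [0+:10] = (word>>0) & 0x3ff = 23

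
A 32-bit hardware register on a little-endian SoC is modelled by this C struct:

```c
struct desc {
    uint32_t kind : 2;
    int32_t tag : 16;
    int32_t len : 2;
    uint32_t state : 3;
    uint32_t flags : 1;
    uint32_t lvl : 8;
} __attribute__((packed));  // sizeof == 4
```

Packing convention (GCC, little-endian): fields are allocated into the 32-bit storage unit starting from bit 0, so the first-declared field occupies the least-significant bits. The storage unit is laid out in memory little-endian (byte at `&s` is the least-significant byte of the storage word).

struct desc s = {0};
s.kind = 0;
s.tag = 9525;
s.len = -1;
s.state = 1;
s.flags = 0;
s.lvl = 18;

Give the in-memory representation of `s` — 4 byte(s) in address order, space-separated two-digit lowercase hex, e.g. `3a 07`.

kind:2 = 0 → 0x0 << 0 → word 0x00000000
tag:16 = 9525 → 0x2535 << 2 → word 0x000094d4
len:2 = -1 → 0x3 << 18 → word 0x000c94d4
state:3 = 1 → 0x1 << 20 → word 0x001c94d4
flags:1 = 0 → 0x0 << 23 → word 0x001c94d4
lvl:8 = 18 → 0x12 << 24 → word 0x121c94d4
word = 0x121c94d4 → little-endian bytes:
  [0]=0xd4  [1]=0x94  [2]=0x1c  [3]=0x12

d4 94 1c 12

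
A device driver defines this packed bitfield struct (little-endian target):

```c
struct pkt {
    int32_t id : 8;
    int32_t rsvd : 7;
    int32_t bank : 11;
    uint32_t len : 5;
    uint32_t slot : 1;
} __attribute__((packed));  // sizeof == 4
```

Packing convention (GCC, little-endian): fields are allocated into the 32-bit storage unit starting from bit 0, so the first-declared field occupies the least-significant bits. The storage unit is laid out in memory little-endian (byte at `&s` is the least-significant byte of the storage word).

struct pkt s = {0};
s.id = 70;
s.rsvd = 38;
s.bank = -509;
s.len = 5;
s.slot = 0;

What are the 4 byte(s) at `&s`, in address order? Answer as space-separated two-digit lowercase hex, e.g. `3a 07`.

46 a6 01 17

[0+:8] id=70 & 0xff = 0x46; word=0x00000046
[8+:7] rsvd=38 & 0x7f = 0x26; word=0x00002646
[15+:11] bank=-509 & 0x7ff = 0x603; word=0x0301a646
[26+:5] len=5 & 0x1f = 0x5; word=0x1701a646
[31+:1] slot=0 & 0x1 = 0x0; word=0x1701a646
word = 0x1701a646 → little-endian bytes:
  [0]=0x46  [1]=0xa6  [2]=0x01  [3]=0x17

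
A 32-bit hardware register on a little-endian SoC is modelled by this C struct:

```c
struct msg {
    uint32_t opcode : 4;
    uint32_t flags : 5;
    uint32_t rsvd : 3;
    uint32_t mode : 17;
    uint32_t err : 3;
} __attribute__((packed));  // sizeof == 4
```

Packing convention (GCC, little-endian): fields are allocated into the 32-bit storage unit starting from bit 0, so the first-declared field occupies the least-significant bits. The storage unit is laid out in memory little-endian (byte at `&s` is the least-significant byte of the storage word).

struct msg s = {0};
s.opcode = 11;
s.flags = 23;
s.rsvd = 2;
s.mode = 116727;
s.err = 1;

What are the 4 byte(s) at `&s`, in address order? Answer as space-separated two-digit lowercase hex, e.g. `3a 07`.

opcode:4 = 11 → 0xb << 0 → word 0x0000000b
flags:5 = 23 → 0x17 << 4 → word 0x0000017b
rsvd:3 = 2 → 0x2 << 9 → word 0x0000057b
mode:17 = 116727 → 0x1c7f7 << 12 → word 0x1c7f757b
err:3 = 1 → 0x1 << 29 → word 0x3c7f757b
word = 0x3c7f757b → little-endian bytes:
  [0]=0x7b  [1]=0x75  [2]=0x7f  [3]=0x3c

7b 75 7f 3c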